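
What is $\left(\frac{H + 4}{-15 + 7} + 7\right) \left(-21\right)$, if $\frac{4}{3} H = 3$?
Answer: $- \frac{4179}{32} \approx -130.59$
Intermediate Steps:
$H = \frac{9}{4}$ ($H = \frac{3}{4} \cdot 3 = \frac{9}{4} \approx 2.25$)
$\left(\frac{H + 4}{-15 + 7} + 7\right) \left(-21\right) = \left(\frac{\frac{9}{4} + 4}{-15 + 7} + 7\right) \left(-21\right) = \left(\frac{25}{4 \left(-8\right)} + 7\right) \left(-21\right) = \left(\frac{25}{4} \left(- \frac{1}{8}\right) + 7\right) \left(-21\right) = \left(- \frac{25}{32} + 7\right) \left(-21\right) = \frac{199}{32} \left(-21\right) = - \frac{4179}{32}$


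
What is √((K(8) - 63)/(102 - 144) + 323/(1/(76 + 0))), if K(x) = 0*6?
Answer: √98198/2 ≈ 156.68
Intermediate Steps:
K(x) = 0
√((K(8) - 63)/(102 - 144) + 323/(1/(76 + 0))) = √((0 - 63)/(102 - 144) + 323/(1/(76 + 0))) = √(-63/(-42) + 323/(1/76)) = √(-63*(-1/42) + 323/(1/76)) = √(3/2 + 323*76) = √(3/2 + 24548) = √(49099/2) = √98198/2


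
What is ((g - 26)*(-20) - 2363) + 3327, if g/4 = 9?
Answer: 764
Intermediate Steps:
g = 36 (g = 4*9 = 36)
((g - 26)*(-20) - 2363) + 3327 = ((36 - 26)*(-20) - 2363) + 3327 = (10*(-20) - 2363) + 3327 = (-200 - 2363) + 3327 = -2563 + 3327 = 764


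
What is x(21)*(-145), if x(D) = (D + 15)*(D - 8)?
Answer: -67860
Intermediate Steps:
x(D) = (-8 + D)*(15 + D) (x(D) = (15 + D)*(-8 + D) = (-8 + D)*(15 + D))
x(21)*(-145) = (-120 + 21² + 7*21)*(-145) = (-120 + 441 + 147)*(-145) = 468*(-145) = -67860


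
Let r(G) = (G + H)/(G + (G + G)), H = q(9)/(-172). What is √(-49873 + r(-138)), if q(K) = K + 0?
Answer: I*√7024536355542/11868 ≈ 223.32*I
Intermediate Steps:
q(K) = K
H = -9/172 (H = 9/(-172) = 9*(-1/172) = -9/172 ≈ -0.052326)
r(G) = (-9/172 + G)/(3*G) (r(G) = (G - 9/172)/(G + (G + G)) = (-9/172 + G)/(G + 2*G) = (-9/172 + G)/((3*G)) = (-9/172 + G)*(1/(3*G)) = (-9/172 + G)/(3*G))
√(-49873 + r(-138)) = √(-49873 + (1/516)*(-9 + 172*(-138))/(-138)) = √(-49873 + (1/516)*(-1/138)*(-9 - 23736)) = √(-49873 + (1/516)*(-1/138)*(-23745)) = √(-49873 + 7915/23736) = √(-1183777613/23736) = I*√7024536355542/11868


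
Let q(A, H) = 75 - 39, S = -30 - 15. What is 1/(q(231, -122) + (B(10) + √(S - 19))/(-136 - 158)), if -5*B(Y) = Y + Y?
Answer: 389109/14013226 + 147*I/7006613 ≈ 0.027767 + 2.098e-5*I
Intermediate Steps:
S = -45
q(A, H) = 36
B(Y) = -2*Y/5 (B(Y) = -(Y + Y)/5 = -2*Y/5)
1/(q(231, -122) + (B(10) + √(S - 19))/(-136 - 158)) = 1/(36 + (-⅖*10 + √(-45 - 19))/(-136 - 158)) = 1/(36 + (-4 + √(-64))/(-294)) = 1/(36 + (-4 + 8*I)*(-1/294)) = 1/(36 + (2/147 - 4*I/147)) = 1/(5294/147 - 4*I/147) = 21609*(5294/147 + 4*I/147)/28026452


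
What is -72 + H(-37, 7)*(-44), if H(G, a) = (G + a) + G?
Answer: 2876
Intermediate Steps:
H(G, a) = a + 2*G
-72 + H(-37, 7)*(-44) = -72 + (7 + 2*(-37))*(-44) = -72 + (7 - 74)*(-44) = -72 - 67*(-44) = -72 + 2948 = 2876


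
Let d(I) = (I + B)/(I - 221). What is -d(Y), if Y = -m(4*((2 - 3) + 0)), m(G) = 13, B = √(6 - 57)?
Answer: -1/18 + I*√51/234 ≈ -0.055556 + 0.030519*I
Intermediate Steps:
B = I*√51 (B = √(-51) = I*√51 ≈ 7.1414*I)
Y = -13 (Y = -1*13 = -13)
d(I) = (I + I*√51)/(-221 + I) (d(I) = (I + I*√51)/(I - 221) = (I + I*√51)/(-221 + I))
-d(Y) = -(-13 + I*√51)/(-221 - 13) = -(-13 + I*√51)/(-234) = -(-1)*(-13 + I*√51)/234 = -(1/18 - I*√51/234) = -1/18 + I*√51/234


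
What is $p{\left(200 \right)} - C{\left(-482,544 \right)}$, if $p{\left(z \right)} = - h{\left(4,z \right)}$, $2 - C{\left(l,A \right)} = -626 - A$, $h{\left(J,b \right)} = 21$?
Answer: $-1193$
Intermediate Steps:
$C{\left(l,A \right)} = 628 + A$ ($C{\left(l,A \right)} = 2 - \left(-626 - A\right) = 2 + \left(626 + A\right) = 628 + A$)
$p{\left(z \right)} = -21$ ($p{\left(z \right)} = \left(-1\right) 21 = -21$)
$p{\left(200 \right)} - C{\left(-482,544 \right)} = -21 - \left(628 + 544\right) = -21 - 1172 = -1193$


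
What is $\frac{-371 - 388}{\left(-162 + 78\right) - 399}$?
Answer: $\frac{11}{7} \approx 1.5714$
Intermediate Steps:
$\frac{-371 - 388}{\left(-162 + 78\right) - 399} = - \frac{759}{-84 - 399} = - \frac{759}{-483} = \left(-759\right) \left(- \frac{1}{483}\right) = \frac{11}{7}$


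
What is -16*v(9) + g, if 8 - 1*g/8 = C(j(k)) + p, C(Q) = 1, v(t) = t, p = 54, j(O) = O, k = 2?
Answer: -520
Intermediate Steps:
g = -376 (g = 64 - 8*(1 + 54) = 64 - 8*55 = 64 - 440 = -376)
-16*v(9) + g = -16*9 - 376 = -144 - 376 = -520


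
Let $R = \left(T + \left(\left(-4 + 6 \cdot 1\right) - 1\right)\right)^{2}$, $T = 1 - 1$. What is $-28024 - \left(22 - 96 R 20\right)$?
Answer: $-26126$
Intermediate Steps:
$T = 0$
$R = 1$ ($R = \left(0 + \left(\left(-4 + 6 \cdot 1\right) - 1\right)\right)^{2} = \left(0 + \left(\left(-4 + 6\right) - 1\right)\right)^{2} = \left(0 + \left(2 - 1\right)\right)^{2} = \left(0 + 1\right)^{2} = 1^{2} = 1$)
$-28024 - \left(22 - 96 R 20\right) = -28024 - \left(22 - 96 \cdot 1 \cdot 20\right) = -28024 - \left(22 - 1920\right) = -28024 - -1898 = -28024 + 1898 = -26126$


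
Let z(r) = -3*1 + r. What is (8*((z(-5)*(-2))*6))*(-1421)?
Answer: -1091328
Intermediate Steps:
z(r) = -3 + r
(8*((z(-5)*(-2))*6))*(-1421) = (8*(((-3 - 5)*(-2))*6))*(-1421) = (8*(-8*(-2)*6))*(-1421) = (8*(16*6))*(-1421) = (8*96)*(-1421) = 768*(-1421) = -1091328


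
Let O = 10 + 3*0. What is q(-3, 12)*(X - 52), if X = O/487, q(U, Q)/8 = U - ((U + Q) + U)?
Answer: 1822608/487 ≈ 3742.5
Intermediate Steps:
O = 10 (O = 10 + 0 = 10)
q(U, Q) = -8*Q - 8*U (q(U, Q) = 8*(U - ((U + Q) + U)) = 8*(U - ((Q + U) + U)) = 8*(U - (Q + 2*U)) = 8*(U + (-Q - 2*U)) = 8*(-Q - U) = -8*Q - 8*U)
X = 10/487 ≈ 0.020534
q(-3, 12)*(X - 52) = (-8*12 - 8*(-3))*(10/487 - 52) = (-96 + 24)*(-25314/487) = -72*(-25314/487) = 1822608/487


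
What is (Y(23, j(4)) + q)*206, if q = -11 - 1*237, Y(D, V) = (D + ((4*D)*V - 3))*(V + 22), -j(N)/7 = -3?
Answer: 17239728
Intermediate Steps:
j(N) = 21 (j(N) = -7*(-3) = 21)
Y(D, V) = (22 + V)*(-3 + D + 4*D*V) (Y(D, V) = (D + (4*D*V - 3))*(22 + V) = (D + (-3 + 4*D*V))*(22 + V) = (-3 + D + 4*D*V)*(22 + V) = (22 + V)*(-3 + D + 4*D*V))
q = -248 (q = -11 - 237 = -248)
(Y(23, j(4)) + q)*206 = ((-66 - 3*21 + 22*23 + 4*23*21**2 + 89*23*21) - 248)*206 = ((-66 - 63 + 506 + 4*23*441 + 42987) - 248)*206 = ((-66 - 63 + 506 + 40572 + 42987) - 248)*206 = (83936 - 248)*206 = 83688*206 = 17239728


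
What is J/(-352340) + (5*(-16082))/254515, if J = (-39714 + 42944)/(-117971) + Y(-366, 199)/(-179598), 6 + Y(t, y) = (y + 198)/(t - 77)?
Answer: -559833366140367326345/1771993833854784943704 ≈ -0.31593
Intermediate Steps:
Y(t, y) = -6 + (198 + y)/(-77 + t) (Y(t, y) = -6 + (y + 198)/(t - 77) = -6 + (198 + y)/(-77 + t))
J = -13506556885/493999924026 (J = (-39714 + 42944)/(-117971) + ((660 + 199 - 6*(-366))/(-77 - 366))/(-179598) = 3230*(-1/117971) + ((660 + 199 + 2196)/(-443))*(-1/179598) = -170/6209 - 1/443*3055*(-1/179598) = -170/6209 - 3055/443*(-1/179598) = -170/6209 + 3055/79561914 = -13506556885/493999924026 ≈ -0.027341)
J/(-352340) + (5*(-16082))/254515 = -13506556885/493999924026/(-352340) + (5*(-16082))/254515 = -13506556885/493999924026*(-1/352340) - 80410*1/254515 = 2701311377/34811186646264168 - 16082/50903 = -559833366140367326345/1771993833854784943704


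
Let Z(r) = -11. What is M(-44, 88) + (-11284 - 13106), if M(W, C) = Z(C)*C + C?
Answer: -25270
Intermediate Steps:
M(W, C) = -10*C (M(W, C) = -11*C + C = -10*C)
M(-44, 88) + (-11284 - 13106) = -10*88 + (-11284 - 13106) = -880 - 24390 = -25270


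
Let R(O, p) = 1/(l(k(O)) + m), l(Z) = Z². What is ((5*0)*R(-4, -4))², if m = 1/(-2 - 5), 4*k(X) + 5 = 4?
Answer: 0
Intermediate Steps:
k(X) = -¼ (k(X) = -5/4 + (¼)*4 = -5/4 + 1 = -¼)
m = -⅐ (m = 1/(-7) = -⅐ ≈ -0.14286)
R(O, p) = -112/9 (R(O, p) = 1/((-¼)² - ⅐) = 1/(1/16 - ⅐) = 1/(-9/112) = -112/9)
((5*0)*R(-4, -4))² = ((5*0)*(-112/9))² = (0*(-112/9))² = 0² = 0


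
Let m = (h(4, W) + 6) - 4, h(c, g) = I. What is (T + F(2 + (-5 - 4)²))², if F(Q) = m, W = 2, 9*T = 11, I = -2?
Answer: 121/81 ≈ 1.4938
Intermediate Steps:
T = 11/9 (T = (⅑)*11 = 11/9 ≈ 1.2222)
h(c, g) = -2
m = 0 (m = (-2 + 6) - 4 = 4 - 4 = 0)
F(Q) = 0
(T + F(2 + (-5 - 4)²))² = (11/9 + 0)² = (11/9)² = 121/81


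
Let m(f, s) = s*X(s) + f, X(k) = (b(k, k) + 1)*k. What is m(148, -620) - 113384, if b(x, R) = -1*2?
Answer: -497636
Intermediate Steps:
b(x, R) = -2
X(k) = -k (X(k) = (-2 + 1)*k = -k)
m(f, s) = f - s² (m(f, s) = s*(-s) + f = -s² + f = f - s²)
m(148, -620) - 113384 = (148 - 1*(-620)²) - 113384 = (148 - 1*384400) - 113384 = (148 - 384400) - 113384 = -384252 - 113384 = -497636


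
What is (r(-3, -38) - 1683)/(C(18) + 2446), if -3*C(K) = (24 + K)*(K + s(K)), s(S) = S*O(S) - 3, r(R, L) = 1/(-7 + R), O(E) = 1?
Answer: -16831/19840 ≈ -0.84834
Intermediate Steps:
s(S) = -3 + S (s(S) = S*1 - 3 = S - 3 = -3 + S)
C(K) = -(-3 + 2*K)*(24 + K)/3 (C(K) = -(24 + K)*(K + (-3 + K))/3 = -(24 + K)*(-3 + 2*K)/3 = -(-3 + 2*K)*(24 + K)/3)
(r(-3, -38) - 1683)/(C(18) + 2446) = (1/(-7 - 3) - 1683)/((24 - 15*18 - 2/3*18**2) + 2446) = (1/(-10) - 1683)/((24 - 270 - 2/3*324) + 2446) = (-1/10 - 1683)/((24 - 270 - 216) + 2446) = -16831/(10*(-462 + 2446)) = -16831/10/1984 = -16831/10*1/1984 = -16831/19840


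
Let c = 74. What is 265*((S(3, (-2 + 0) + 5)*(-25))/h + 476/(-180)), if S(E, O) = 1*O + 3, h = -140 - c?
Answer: -495974/963 ≈ -515.03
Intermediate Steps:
h = -214 (h = -140 - 1*74 = -140 - 74 = -214)
S(E, O) = 3 + O (S(E, O) = O + 3 = 3 + O)
265*((S(3, (-2 + 0) + 5)*(-25))/h + 476/(-180)) = 265*(((3 + ((-2 + 0) + 5))*(-25))/(-214) + 476/(-180)) = 265*(((3 + (-2 + 5))*(-25))*(-1/214) + 476*(-1/180)) = 265*(((3 + 3)*(-25))*(-1/214) - 119/45) = 265*((6*(-25))*(-1/214) - 119/45) = 265*(-150*(-1/214) - 119/45) = 265*(75/107 - 119/45) = 265*(-9358/4815) = -495974/963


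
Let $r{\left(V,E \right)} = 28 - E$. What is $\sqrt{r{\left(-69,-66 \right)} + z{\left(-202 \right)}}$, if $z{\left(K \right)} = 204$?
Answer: $\sqrt{298} \approx 17.263$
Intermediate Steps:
$\sqrt{r{\left(-69,-66 \right)} + z{\left(-202 \right)}} = \sqrt{\left(28 - -66\right) + 204} = \sqrt{\left(28 + 66\right) + 204} = \sqrt{94 + 204} = \sqrt{298}$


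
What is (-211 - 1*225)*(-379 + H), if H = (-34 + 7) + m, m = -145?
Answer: 240236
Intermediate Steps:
H = -172 (H = (-34 + 7) - 145 = -27 - 145 = -172)
(-211 - 1*225)*(-379 + H) = (-211 - 1*225)*(-379 - 172) = (-211 - 225)*(-551) = -436*(-551) = 240236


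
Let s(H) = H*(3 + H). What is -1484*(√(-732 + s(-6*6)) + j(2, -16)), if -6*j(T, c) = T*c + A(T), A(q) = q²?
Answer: -20776/3 - 2968*√114 ≈ -38615.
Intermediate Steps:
j(T, c) = -T²/6 - T*c/6 (j(T, c) = -(T*c + T²)/6 = -(T² + T*c)/6 = -T²/6 - T*c/6)
-1484*(√(-732 + s(-6*6)) + j(2, -16)) = -1484*(√(-732 + (-6*6)*(3 - 6*6)) + (⅙)*2*(-1*2 - 1*(-16))) = -1484*(√(-732 - 36*(3 - 36)) + (⅙)*2*(-2 + 16)) = -1484*(√(-732 - 36*(-33)) + (⅙)*2*14) = -1484*(√(-732 + 1188) + 14/3) = -1484*(√456 + 14/3) = -1484*(2*√114 + 14/3) = -1484*(14/3 + 2*√114) = -20776/3 - 2968*√114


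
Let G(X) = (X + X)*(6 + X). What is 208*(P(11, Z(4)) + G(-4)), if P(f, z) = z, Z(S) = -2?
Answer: -3744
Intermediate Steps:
G(X) = 2*X*(6 + X) (G(X) = (2*X)*(6 + X) = 2*X*(6 + X))
208*(P(11, Z(4)) + G(-4)) = 208*(-2 + 2*(-4)*(6 - 4)) = 208*(-2 + 2*(-4)*2) = 208*(-2 - 16) = 208*(-18) = -3744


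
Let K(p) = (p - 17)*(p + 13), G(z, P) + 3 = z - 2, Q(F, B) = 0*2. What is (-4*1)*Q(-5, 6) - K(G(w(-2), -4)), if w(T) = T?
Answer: 144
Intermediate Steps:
Q(F, B) = 0
G(z, P) = -5 + z (G(z, P) = -3 + (z - 2) = -3 + (-2 + z) = -5 + z)
K(p) = (-17 + p)*(13 + p)
(-4*1)*Q(-5, 6) - K(G(w(-2), -4)) = -4*1*0 - (-221 + (-5 - 2)² - 4*(-5 - 2)) = -4*0 - (-221 + (-7)² - 4*(-7)) = 0 - (-221 + 49 + 28) = 0 - 1*(-144) = 0 + 144 = 144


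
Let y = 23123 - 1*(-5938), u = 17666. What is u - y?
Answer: -11395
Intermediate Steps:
y = 29061 (y = 23123 + 5938 = 29061)
u - y = 17666 - 1*29061 = 17666 - 29061 = -11395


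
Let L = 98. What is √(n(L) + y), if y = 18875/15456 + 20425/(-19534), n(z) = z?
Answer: √139829935250832162/37739688 ≈ 9.9084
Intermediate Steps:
y = 26507725/150958752 (y = 18875*(1/15456) + 20425*(-1/19534) = 18875/15456 - 20425/19534 = 26507725/150958752 ≈ 0.17560)
√(n(L) + y) = √(98 + 26507725/150958752) = √(14820465421/150958752) = √139829935250832162/37739688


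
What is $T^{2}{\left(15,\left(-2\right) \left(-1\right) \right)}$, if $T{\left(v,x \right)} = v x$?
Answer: $900$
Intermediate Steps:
$T^{2}{\left(15,\left(-2\right) \left(-1\right) \right)} = \left(15 \left(\left(-2\right) \left(-1\right)\right)\right)^{2} = \left(15 \cdot 2\right)^{2} = 30^{2} = 900$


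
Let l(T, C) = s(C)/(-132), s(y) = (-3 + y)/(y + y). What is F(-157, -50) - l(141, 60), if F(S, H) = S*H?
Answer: 41448019/5280 ≈ 7850.0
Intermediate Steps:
s(y) = (-3 + y)/(2*y) (s(y) = (-3 + y)/((2*y)) = (-3 + y)*(1/(2*y)) = (-3 + y)/(2*y))
F(S, H) = H*S
l(T, C) = -(-3 + C)/(264*C) (l(T, C) = ((-3 + C)/(2*C))/(-132) = ((-3 + C)/(2*C))*(-1/132) = -(-3 + C)/(264*C))
F(-157, -50) - l(141, 60) = -50*(-157) - (3 - 1*60)/(264*60) = 7850 - (3 - 60)/(264*60) = 7850 - (-57)/(264*60) = 7850 - 1*(-19/5280) = 7850 + 19/5280 = 41448019/5280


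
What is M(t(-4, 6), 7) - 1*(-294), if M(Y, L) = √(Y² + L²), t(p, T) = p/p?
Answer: 294 + 5*√2 ≈ 301.07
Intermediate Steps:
t(p, T) = 1
M(Y, L) = √(L² + Y²)
M(t(-4, 6), 7) - 1*(-294) = √(7² + 1²) - 1*(-294) = √(49 + 1) + 294 = √50 + 294 = 5*√2 + 294 = 294 + 5*√2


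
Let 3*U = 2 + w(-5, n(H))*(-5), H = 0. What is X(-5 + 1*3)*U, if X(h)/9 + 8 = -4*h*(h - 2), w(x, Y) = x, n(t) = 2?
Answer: -3240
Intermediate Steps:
X(h) = -72 - 36*h*(-2 + h) (X(h) = -72 + 9*(-4*h*(h - 2)) = -72 + 9*(-4*h*(-2 + h)) = -72 - 36*h*(-2 + h))
U = 9 (U = (2 - 5*(-5))/3 = (2 + 25)/3 = (⅓)*27 = 9)
X(-5 + 1*3)*U = (-72 - 36*(-5 + 1*3)² + 72*(-5 + 1*3))*9 = (-72 - 36*(-5 + 3)² + 72*(-5 + 3))*9 = (-72 - 36*(-2)² + 72*(-2))*9 = (-72 - 36*4 - 144)*9 = (-72 - 144 - 144)*9 = -360*9 = -3240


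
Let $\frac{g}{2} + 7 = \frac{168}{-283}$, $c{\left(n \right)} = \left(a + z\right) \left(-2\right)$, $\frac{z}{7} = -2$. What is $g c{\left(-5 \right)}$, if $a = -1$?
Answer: $- \frac{128940}{283} \approx -455.62$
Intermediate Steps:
$z = -14$ ($z = 7 \left(-2\right) = -14$)
$c{\left(n \right)} = 30$ ($c{\left(n \right)} = \left(-1 - 14\right) \left(-2\right) = \left(-15\right) \left(-2\right) = 30$)
$g = - \frac{4298}{283}$ ($g = -14 + 2 \frac{168}{-283} = -14 + 2 \cdot 168 \left(- \frac{1}{283}\right) = -14 + 2 \left(- \frac{168}{283}\right) = -14 - \frac{336}{283} = - \frac{4298}{283} \approx -15.187$)
$g c{\left(-5 \right)} = \left(- \frac{4298}{283}\right) 30 = - \frac{128940}{283}$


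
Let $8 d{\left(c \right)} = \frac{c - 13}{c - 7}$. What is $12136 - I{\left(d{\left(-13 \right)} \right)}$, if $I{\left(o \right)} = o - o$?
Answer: $12136$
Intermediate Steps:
$d{\left(c \right)} = \frac{-13 + c}{8 \left(-7 + c\right)}$ ($d{\left(c \right)} = \frac{\left(c - 13\right) \frac{1}{c - 7}}{8} = \frac{\left(-13 + c\right) \frac{1}{-7 + c}}{8} = \frac{\frac{1}{-7 + c} \left(-13 + c\right)}{8} = \frac{-13 + c}{8 \left(-7 + c\right)}$)
$I{\left(o \right)} = 0$
$12136 - I{\left(d{\left(-13 \right)} \right)} = 12136 - 0 = 12136 + 0 = 12136$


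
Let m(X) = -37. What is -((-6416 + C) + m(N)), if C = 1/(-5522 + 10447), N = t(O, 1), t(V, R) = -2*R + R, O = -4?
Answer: 31781024/4925 ≈ 6453.0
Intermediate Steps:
t(V, R) = -R
N = -1 (N = -1*1 = -1)
C = 1/4925 ≈ 0.00020305
-((-6416 + C) + m(N)) = -((-6416 + 1/4925) - 37) = -(-31598799/4925 - 37) = -1*(-31781024/4925) = 31781024/4925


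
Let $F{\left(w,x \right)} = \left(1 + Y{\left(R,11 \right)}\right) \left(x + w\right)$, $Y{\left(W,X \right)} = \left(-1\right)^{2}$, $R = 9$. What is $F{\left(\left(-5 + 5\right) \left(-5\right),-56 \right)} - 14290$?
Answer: $-14402$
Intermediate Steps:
$Y{\left(W,X \right)} = 1$
$F{\left(w,x \right)} = 2 w + 2 x$ ($F{\left(w,x \right)} = \left(1 + 1\right) \left(x + w\right) = 2 \left(w + x\right) = 2 w + 2 x$)
$F{\left(\left(-5 + 5\right) \left(-5\right),-56 \right)} - 14290 = \left(2 \left(-5 + 5\right) \left(-5\right) + 2 \left(-56\right)\right) - 14290 = \left(2 \cdot 0 \left(-5\right) - 112\right) - 14290 = \left(2 \cdot 0 - 112\right) - 14290 = \left(0 - 112\right) - 14290 = -112 - 14290 = -14402$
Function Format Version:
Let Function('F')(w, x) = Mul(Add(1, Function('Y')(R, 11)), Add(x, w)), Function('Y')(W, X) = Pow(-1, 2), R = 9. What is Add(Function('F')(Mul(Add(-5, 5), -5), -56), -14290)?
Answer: -14402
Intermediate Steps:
Function('Y')(W, X) = 1
Function('F')(w, x) = Add(Mul(2, w), Mul(2, x)) (Function('F')(w, x) = Mul(Add(1, 1), Add(x, w)) = Mul(2, Add(w, x)) = Add(Mul(2, w), Mul(2, x)))
Add(Function('F')(Mul(Add(-5, 5), -5), -56), -14290) = Add(Add(Mul(2, Mul(Add(-5, 5), -5)), Mul(2, -56)), -14290) = Add(Add(Mul(2, Mul(0, -5)), -112), -14290) = Add(Add(Mul(2, 0), -112), -14290) = Add(Add(0, -112), -14290) = Add(-112, -14290) = -14402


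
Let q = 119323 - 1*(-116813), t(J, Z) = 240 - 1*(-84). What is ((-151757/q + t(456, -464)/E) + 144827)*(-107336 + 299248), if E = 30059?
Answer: 24660195481537289261/887251503 ≈ 2.7794e+10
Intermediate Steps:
t(J, Z) = 324 (t(J, Z) = 240 + 84 = 324)
q = 236136 (q = 119323 + 116813 = 236136)
((-151757/q + t(456, -464)/E) + 144827)*(-107336 + 299248) = ((-151757/236136 + 324/30059) + 144827)*(-107336 + 299248) = ((-151757*1/236136 + 324*(1/30059)) + 144827)*191912 = ((-151757/236136 + 324/30059) + 144827)*191912 = (-4485155599/7098012024 + 144827)*191912 = (1027979302244249/7098012024)*191912 = 24660195481537289261/887251503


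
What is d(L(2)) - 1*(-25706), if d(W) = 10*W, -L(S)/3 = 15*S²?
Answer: 23906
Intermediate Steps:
L(S) = -45*S²
d(L(2)) - 1*(-25706) = 10*(-45*2²) - 1*(-25706) = 10*(-45*4) + 25706 = 10*(-180) + 25706 = -1800 + 25706 = 23906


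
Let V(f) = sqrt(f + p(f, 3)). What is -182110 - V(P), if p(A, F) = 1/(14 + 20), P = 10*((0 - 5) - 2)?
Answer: -182110 - I*sqrt(80886)/34 ≈ -1.8211e+5 - 8.3648*I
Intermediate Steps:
P = -70 (P = 10*(-5 - 2) = 10*(-7) = -70)
p(A, F) = 1/34
V(f) = sqrt(1/34 + f) (V(f) = sqrt(f + 1/34) = sqrt(1/34 + f))
-182110 - V(P) = -182110 - sqrt(34 + 1156*(-70))/34 = -182110 - sqrt(34 - 80920)/34 = -182110 - sqrt(-80886)/34 = -182110 - I*sqrt(80886)/34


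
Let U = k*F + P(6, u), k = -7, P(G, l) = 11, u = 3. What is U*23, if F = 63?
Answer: -9890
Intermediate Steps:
U = -430 (U = -7*63 + 11 = -441 + 11 = -430)
U*23 = -430*23 = -9890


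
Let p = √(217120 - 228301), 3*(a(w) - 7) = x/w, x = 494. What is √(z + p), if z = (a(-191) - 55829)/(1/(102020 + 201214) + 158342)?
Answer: √(-29650413201549716690933000 + 84103636900523197185524521*I*√11181)/9170803503539 ≈ 7.2591 + 7.2833*I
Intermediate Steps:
a(w) = 7 + 494/(3*w) (a(w) = 7 + (494/w)/3 = 7 + 494/(3*w))
p = I*√11181 (p = √(-11181) = I*√11181 ≈ 105.74*I)
z = -3233131447000/9170803503539 (z = ((7 + (494/3)/(-191)) - 55829)/(1/(102020 + 201214) + 158342) = ((7 + (494/3)*(-1/191)) - 55829)/(1/303234 + 158342) = ((7 - 494/573) - 55829)/(1/303234 + 158342) = (3517/573 - 55829)/(48014678029/303234) = -31986500/573*303234/48014678029 = -3233131447000/9170803503539 ≈ -0.35255)
√(z + p) = √(-3233131447000/9170803503539 + I*√11181)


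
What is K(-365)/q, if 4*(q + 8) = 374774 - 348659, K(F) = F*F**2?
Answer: -194508500/26083 ≈ -7457.3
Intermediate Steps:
K(F) = F**3
q = 26083/4 (q = -8 + (374774 - 348659)/4 = -8 + (1/4)*26115 = -8 + 26115/4 = 26083/4 ≈ 6520.8)
K(-365)/q = (-365)**3/(26083/4) = -48627125*4/26083 = -194508500/26083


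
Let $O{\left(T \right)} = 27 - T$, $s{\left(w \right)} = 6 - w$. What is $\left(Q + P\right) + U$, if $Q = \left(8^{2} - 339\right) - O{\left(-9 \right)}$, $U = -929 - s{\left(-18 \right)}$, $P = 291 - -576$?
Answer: $-397$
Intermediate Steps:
$P = 867$ ($P = 291 + 576 = 867$)
$U = -953$ ($U = -929 - \left(6 - -18\right) = -929 - \left(6 + 18\right) = -929 - 24 = -953$)
$Q = -311$ ($Q = \left(8^{2} - 339\right) - \left(27 - -9\right) = \left(64 - 339\right) - \left(27 + 9\right) = -275 - 36 = -311$)
$\left(Q + P\right) + U = \left(-311 + 867\right) - 953 = 556 - 953 = -397$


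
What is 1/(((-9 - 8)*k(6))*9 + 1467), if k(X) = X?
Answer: 1/549 ≈ 0.0018215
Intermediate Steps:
1/(((-9 - 8)*k(6))*9 + 1467) = 1/(((-9 - 8)*6)*9 + 1467) = 1/(-17*6*9 + 1467) = 1/(-102*9 + 1467) = 1/(-918 + 1467) = 1/549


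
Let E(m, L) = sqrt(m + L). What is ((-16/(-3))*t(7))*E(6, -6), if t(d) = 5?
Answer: 0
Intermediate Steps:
E(m, L) = sqrt(L + m)
((-16/(-3))*t(7))*E(6, -6) = (-16/(-3)*5)*sqrt(-6 + 6) = (-16*(-1/3)*5)*sqrt(0) = ((16/3)*5)*0 = (80/3)*0 = 0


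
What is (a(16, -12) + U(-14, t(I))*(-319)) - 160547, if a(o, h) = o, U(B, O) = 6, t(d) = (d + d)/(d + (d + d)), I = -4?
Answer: -162445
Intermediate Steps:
t(d) = ⅔ (t(d) = (2*d)/(d + 2*d) = (2*d)/((3*d)) = (2*d)*(1/(3*d)) = ⅔)
(a(16, -12) + U(-14, t(I))*(-319)) - 160547 = (16 + 6*(-319)) - 160547 = (16 - 1914) - 160547 = -1898 - 160547 = -162445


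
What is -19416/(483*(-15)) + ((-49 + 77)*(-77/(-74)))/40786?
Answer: 4884691037/1822216515 ≈ 2.6806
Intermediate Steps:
-19416/(483*(-15)) + ((-49 + 77)*(-77/(-74)))/40786 = -19416/(-7245) + (28*(-77*(-1/74)))*(1/40786) = -19416*(-1/7245) + (28*(77/74))*(1/40786) = 6472/2415 + (1078/37)*(1/40786) = 6472/2415 + 539/754541 = 4884691037/1822216515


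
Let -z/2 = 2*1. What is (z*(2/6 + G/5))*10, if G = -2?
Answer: 8/3 ≈ 2.6667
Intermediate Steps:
z = -4 ≈ -4.0000
(z*(2/6 + G/5))*10 = -4*(2/6 - 2/5)*10 = -4*(2*(1/6) - 2*1/5)*10 = -4*(1/3 - 2/5)*10 = -4*(-1/15)*10 = (4/15)*10 = 8/3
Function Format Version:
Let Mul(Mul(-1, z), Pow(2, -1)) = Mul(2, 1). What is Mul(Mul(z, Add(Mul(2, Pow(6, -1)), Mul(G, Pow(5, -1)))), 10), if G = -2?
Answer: Rational(8, 3) ≈ 2.6667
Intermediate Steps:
z = -4 (z = Mul(-2, Mul(2, 1)) = Mul(-2, 2) = -4)
Mul(Mul(z, Add(Mul(2, Pow(6, -1)), Mul(G, Pow(5, -1)))), 10) = Mul(Mul(-4, Add(Mul(2, Pow(6, -1)), Mul(-2, Pow(5, -1)))), 10) = Mul(Mul(-4, Add(Mul(2, Rational(1, 6)), Mul(-2, Rational(1, 5)))), 10) = Mul(Mul(-4, Add(Rational(1, 3), Rational(-2, 5))), 10) = Mul(Mul(-4, Rational(-1, 15)), 10) = Mul(Rational(4, 15), 10) = Rational(8, 3)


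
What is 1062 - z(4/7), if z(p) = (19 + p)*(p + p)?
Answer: 50942/49 ≈ 1039.6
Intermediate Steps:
z(p) = 2*p*(19 + p) (z(p) = (19 + p)*(2*p) = 2*p*(19 + p))
1062 - z(4/7) = 1062 - 2*4/7*(19 + 4/7) = 1062 - 2*4*(1/7)*(19 + 4*(1/7)) = 1062 - 2*4*(19 + 4/7)/7 = 1062 - 2*4*137/(7*7) = 1062 - 1*1096/49 = 1062 - 1096/49 = 50942/49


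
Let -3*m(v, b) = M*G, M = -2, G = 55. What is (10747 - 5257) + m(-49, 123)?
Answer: 16580/3 ≈ 5526.7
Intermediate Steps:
m(v, b) = 110/3 (m(v, b) = -(-2)*55/3 = -⅓*(-110) = 110/3)
(10747 - 5257) + m(-49, 123) = (10747 - 5257) + 110/3 = 5490 + 110/3 = 16580/3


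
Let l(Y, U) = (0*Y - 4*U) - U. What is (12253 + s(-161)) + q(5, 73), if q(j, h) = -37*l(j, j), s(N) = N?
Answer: 13017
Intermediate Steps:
l(Y, U) = -5*U (l(Y, U) = (0 - 4*U) - U = -4*U - U = -5*U)
q(j, h) = 185*j (q(j, h) = -(-185)*j = 185*j)
(12253 + s(-161)) + q(5, 73) = (12253 - 161) + 185*5 = 12092 + 925 = 13017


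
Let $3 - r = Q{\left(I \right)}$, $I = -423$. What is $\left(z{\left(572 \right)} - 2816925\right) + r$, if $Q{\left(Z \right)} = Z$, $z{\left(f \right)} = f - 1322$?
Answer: $-2817249$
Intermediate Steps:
$z{\left(f \right)} = -1322 + f$
$r = 426$ ($r = 3 - -423 = 3 + 423 = 426$)
$\left(z{\left(572 \right)} - 2816925\right) + r = \left(\left(-1322 + 572\right) - 2816925\right) + 426 = \left(-750 - 2816925\right) + 426 = -2817675 + 426 = -2817249$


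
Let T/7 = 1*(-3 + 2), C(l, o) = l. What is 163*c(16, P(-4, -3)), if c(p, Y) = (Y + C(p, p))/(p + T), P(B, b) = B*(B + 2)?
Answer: 1304/3 ≈ 434.67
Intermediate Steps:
T = -7 (T = 7*(1*(-3 + 2)) = 7*(1*(-1)) = 7*(-1) = -7)
P(B, b) = B*(2 + B)
c(p, Y) = (Y + p)/(-7 + p) (c(p, Y) = (Y + p)/(p - 7) = (Y + p)/(-7 + p))
163*c(16, P(-4, -3)) = 163*((-4*(2 - 4) + 16)/(-7 + 16)) = 163*((-4*(-2) + 16)/9) = 163*((8 + 16)/9) = 163*((1/9)*24) = 163*(8/3) = 1304/3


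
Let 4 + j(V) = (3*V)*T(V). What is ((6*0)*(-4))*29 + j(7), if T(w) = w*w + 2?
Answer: 1067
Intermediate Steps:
T(w) = 2 + w² (T(w) = w² + 2 = 2 + w²)
j(V) = -4 + 3*V*(2 + V²) (j(V) = -4 + (3*V)*(2 + V²) = -4 + 3*V*(2 + V²))
((6*0)*(-4))*29 + j(7) = ((6*0)*(-4))*29 + (-4 + 3*7*(2 + 7²)) = (0*(-4))*29 + (-4 + 3*7*(2 + 49)) = 0*29 + (-4 + 3*7*51) = 0 + (-4 + 1071) = 0 + 1067 = 1067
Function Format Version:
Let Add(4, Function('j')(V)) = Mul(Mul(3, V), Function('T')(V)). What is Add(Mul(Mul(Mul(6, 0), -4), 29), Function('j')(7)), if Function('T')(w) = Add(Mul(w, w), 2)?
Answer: 1067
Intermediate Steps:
Function('T')(w) = Add(2, Pow(w, 2)) (Function('T')(w) = Add(Pow(w, 2), 2) = Add(2, Pow(w, 2)))
Function('j')(V) = Add(-4, Mul(3, V, Add(2, Pow(V, 2)))) (Function('j')(V) = Add(-4, Mul(Mul(3, V), Add(2, Pow(V, 2)))) = Add(-4, Mul(3, V, Add(2, Pow(V, 2)))))
Add(Mul(Mul(Mul(6, 0), -4), 29), Function('j')(7)) = Add(Mul(Mul(Mul(6, 0), -4), 29), Add(-4, Mul(3, 7, Add(2, Pow(7, 2))))) = Add(Mul(Mul(0, -4), 29), Add(-4, Mul(3, 7, Add(2, 49)))) = Add(Mul(0, 29), Add(-4, Mul(3, 7, 51))) = Add(0, Add(-4, 1071)) = Add(0, 1067) = 1067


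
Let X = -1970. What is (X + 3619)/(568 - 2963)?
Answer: -1649/2395 ≈ -0.68852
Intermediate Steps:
(X + 3619)/(568 - 2963) = (-1970 + 3619)/(568 - 2963) = 1649/(-2395) = 1649*(-1/2395) = -1649/2395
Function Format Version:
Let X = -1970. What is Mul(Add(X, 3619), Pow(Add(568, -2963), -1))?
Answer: Rational(-1649, 2395) ≈ -0.68852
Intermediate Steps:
Mul(Add(X, 3619), Pow(Add(568, -2963), -1)) = Mul(Add(-1970, 3619), Pow(Add(568, -2963), -1)) = Mul(1649, Pow(-2395, -1)) = Mul(1649, Rational(-1, 2395)) = Rational(-1649, 2395)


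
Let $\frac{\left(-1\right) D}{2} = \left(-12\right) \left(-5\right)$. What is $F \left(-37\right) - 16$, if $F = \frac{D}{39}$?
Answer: $\frac{1272}{13} \approx 97.846$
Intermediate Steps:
$D = -120$ ($D = - 2 \left(\left(-12\right) \left(-5\right)\right) = \left(-2\right) 60 = -120$)
$F = - \frac{40}{13}$ ($F = - \frac{120}{39} = \left(-120\right) \frac{1}{39} = - \frac{40}{13} \approx -3.0769$)
$F \left(-37\right) - 16 = \left(- \frac{40}{13}\right) \left(-37\right) - 16 = \frac{1480}{13} - 16 = \frac{1272}{13}$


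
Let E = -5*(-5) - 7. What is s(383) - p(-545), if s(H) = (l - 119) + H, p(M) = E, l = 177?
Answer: 423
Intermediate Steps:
E = 18 (E = 25 - 7 = 18)
p(M) = 18
s(H) = 58 + H (s(H) = (177 - 119) + H = 58 + H)
s(383) - p(-545) = (58 + 383) - 1*18 = 441 - 18 = 423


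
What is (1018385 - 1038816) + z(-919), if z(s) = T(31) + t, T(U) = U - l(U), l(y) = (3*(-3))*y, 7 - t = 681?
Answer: -20795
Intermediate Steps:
t = -674 (t = 7 - 1*681 = 7 - 681 = -674)
l(y) = -9*y
T(U) = 10*U (T(U) = U - (-9)*U = U + 9*U = 10*U)
z(s) = -364 (z(s) = 10*31 - 674 = 310 - 674 = -364)
(1018385 - 1038816) + z(-919) = (1018385 - 1038816) - 364 = -20431 - 364 = -20795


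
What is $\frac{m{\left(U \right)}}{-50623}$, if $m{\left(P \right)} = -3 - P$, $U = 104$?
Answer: $\frac{107}{50623} \approx 0.0021137$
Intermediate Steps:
$\frac{m{\left(U \right)}}{-50623} = \frac{-3 - 104}{-50623} = \left(-3 - 104\right) \left(- \frac{1}{50623}\right) = \left(-107\right) \left(- \frac{1}{50623}\right) = \frac{107}{50623}$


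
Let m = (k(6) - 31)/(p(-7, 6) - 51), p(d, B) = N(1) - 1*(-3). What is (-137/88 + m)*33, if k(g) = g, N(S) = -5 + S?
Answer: -3693/104 ≈ -35.510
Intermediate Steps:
p(d, B) = -1 (p(d, B) = (-5 + 1) - 1*(-3) = -4 + 3 = -1)
m = 25/52 (m = (6 - 31)/(-1 - 51) = -25/(-52) = -25*(-1/52) = 25/52 ≈ 0.48077)
(-137/88 + m)*33 = (-137/88 + 25/52)*33 = -1231/1144*33 = -3693/104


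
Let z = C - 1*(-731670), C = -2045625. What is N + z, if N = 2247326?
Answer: 933371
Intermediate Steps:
z = -1313955 (z = -2045625 - 1*(-731670) = -2045625 + 731670 = -1313955)
N + z = 2247326 - 1313955 = 933371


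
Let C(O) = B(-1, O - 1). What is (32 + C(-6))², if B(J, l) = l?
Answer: 625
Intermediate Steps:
C(O) = -1 + O (C(O) = O - 1 = -1 + O)
(32 + C(-6))² = (32 + (-1 - 6))² = (32 - 7)² = 25² = 625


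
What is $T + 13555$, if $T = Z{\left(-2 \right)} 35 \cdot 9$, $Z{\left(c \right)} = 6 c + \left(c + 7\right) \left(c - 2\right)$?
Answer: $3475$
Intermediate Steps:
$Z{\left(c \right)} = 6 c + \left(-2 + c\right) \left(7 + c\right)$ ($Z{\left(c \right)} = 6 c + \left(7 + c\right) \left(-2 + c\right) = 6 c + \left(-2 + c\right) \left(7 + c\right)$)
$T = -10080$ ($T = \left(-14 + \left(-2\right)^{2} + 11 \left(-2\right)\right) 35 \cdot 9 = \left(-14 + 4 - 22\right) 35 \cdot 9 = \left(-32\right) 35 \cdot 9 = \left(-1120\right) 9 = -10080$)
$T + 13555 = -10080 + 13555 = 3475$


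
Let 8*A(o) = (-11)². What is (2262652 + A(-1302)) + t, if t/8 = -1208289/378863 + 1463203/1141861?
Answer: 1118678053885910933/494410153192 ≈ 2.2627e+6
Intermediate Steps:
A(o) = 121/8 (A(o) = (⅛)*(-11)² = (⅛)*121 = 121/8)
t = -943250980160/61801269149 (t = 8*(-1208289/378863 + 1463203/1141861) = 8*(-1208289*1/378863 + 1463203*(1/1141861)) = 8*(-1208289/378863 + 209029/163123) = 8*(-117906372520/61801269149) = -943250980160/61801269149 ≈ -15.263)
(2262652 + A(-1302)) + t = (2262652 + 121/8) - 943250980160/61801269149 = 18101337/8 - 943250980160/61801269149 = 1118678053885910933/494410153192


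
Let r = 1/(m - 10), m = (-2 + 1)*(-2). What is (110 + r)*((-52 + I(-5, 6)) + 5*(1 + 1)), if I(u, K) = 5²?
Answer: -14943/8 ≈ -1867.9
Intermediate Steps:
m = 2 (m = -1*(-2) = 2)
I(u, K) = 25
r = -⅛ (r = 1/(2 - 10) = 1/(-8) = -⅛ ≈ -0.12500)
(110 + r)*((-52 + I(-5, 6)) + 5*(1 + 1)) = (110 - ⅛)*((-52 + 25) + 5*(1 + 1)) = 879*(-27 + 5*2)/8 = 879*(-27 + 10)/8 = (879/8)*(-17) = -14943/8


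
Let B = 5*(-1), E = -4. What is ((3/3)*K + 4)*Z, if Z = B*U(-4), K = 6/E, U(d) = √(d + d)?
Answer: -25*I*√2 ≈ -35.355*I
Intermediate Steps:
U(d) = √2*√d (U(d) = √(2*d) = √2*√d)
K = -3/2 (K = 6/(-4) = 6*(-¼) = -3/2 ≈ -1.5000)
B = -5
Z = -10*I*√2 (Z = -5*√2*√(-4) = -5*√2*2*I = -10*I*√2 ≈ -14.142*I)
((3/3)*K + 4)*Z = ((3/3)*(-3/2) + 4)*(-10*I*√2) = ((3*(⅓))*(-3/2) + 4)*(-10*I*√2) = (1*(-3/2) + 4)*(-10*I*√2) = (-3/2 + 4)*(-10*I*√2) = 5*(-10*I*√2)/2 = -25*I*√2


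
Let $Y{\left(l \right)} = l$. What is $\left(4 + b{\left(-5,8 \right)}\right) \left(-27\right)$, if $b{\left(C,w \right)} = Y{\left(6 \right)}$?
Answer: $-270$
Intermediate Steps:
$b{\left(C,w \right)} = 6$
$\left(4 + b{\left(-5,8 \right)}\right) \left(-27\right) = \left(4 + 6\right) \left(-27\right) = 10 \left(-27\right) = -270$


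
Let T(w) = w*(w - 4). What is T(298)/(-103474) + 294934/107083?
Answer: 1509731780/791450453 ≈ 1.9076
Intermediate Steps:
T(w) = w*(-4 + w)
T(298)/(-103474) + 294934/107083 = (298*(-4 + 298))/(-103474) + 294934/107083 = (298*294)*(-1/103474) + 294934*(1/107083) = 87612*(-1/103474) + 294934/107083 = -6258/7391 + 294934/107083 = 1509731780/791450453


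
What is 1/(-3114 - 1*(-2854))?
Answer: -1/260 ≈ -0.0038462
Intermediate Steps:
1/(-3114 - 1*(-2854)) = 1/(-3114 + 2854) = 1/(-260) = -1/260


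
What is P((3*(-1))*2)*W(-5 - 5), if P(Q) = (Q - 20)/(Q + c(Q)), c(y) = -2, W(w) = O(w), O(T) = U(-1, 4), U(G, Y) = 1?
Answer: 13/4 ≈ 3.2500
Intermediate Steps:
O(T) = 1
W(w) = 1
P(Q) = (-20 + Q)/(-2 + Q) (P(Q) = (Q - 20)/(Q - 2) = (-20 + Q)/(-2 + Q))
P((3*(-1))*2)*W(-5 - 5) = ((-20 + (3*(-1))*2)/(-2 + (3*(-1))*2))*1 = ((-20 - 3*2)/(-2 - 3*2))*1 = ((-20 - 6)/(-2 - 6))*1 = (-26/(-8))*1 = -1/8*(-26)*1 = (13/4)*1 = 13/4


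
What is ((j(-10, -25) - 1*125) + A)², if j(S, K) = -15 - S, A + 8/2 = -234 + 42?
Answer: 106276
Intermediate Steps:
A = -196 (A = -4 + (-234 + 42) = -4 - 192 = -196)
((j(-10, -25) - 1*125) + A)² = (((-15 - 1*(-10)) - 1*125) - 196)² = (((-15 + 10) - 125) - 196)² = ((-5 - 125) - 196)² = (-130 - 196)² = (-326)² = 106276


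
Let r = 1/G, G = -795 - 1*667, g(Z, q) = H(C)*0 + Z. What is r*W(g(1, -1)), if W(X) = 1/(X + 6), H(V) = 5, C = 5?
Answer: -1/10234 ≈ -9.7714e-5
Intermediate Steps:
g(Z, q) = Z (g(Z, q) = 5*0 + Z = 0 + Z = Z)
G = -1462 (G = -795 - 667 = -1462)
W(X) = 1/(6 + X)
r = -1/1462 (r = 1/(-1462) = -1/1462 ≈ -0.00068399)
r*W(g(1, -1)) = -1/(1462*(6 + 1)) = -1/1462/7 = -1/1462*1/7 = -1/10234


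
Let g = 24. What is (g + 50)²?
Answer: 5476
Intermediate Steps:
(g + 50)² = (24 + 50)² = 74² = 5476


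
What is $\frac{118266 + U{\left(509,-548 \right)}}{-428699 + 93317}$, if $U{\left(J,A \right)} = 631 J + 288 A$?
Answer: $- \frac{281621}{335382} \approx -0.8397$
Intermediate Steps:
$U{\left(J,A \right)} = 288 A + 631 J$
$\frac{118266 + U{\left(509,-548 \right)}}{-428699 + 93317} = \frac{118266 + \left(288 \left(-548\right) + 631 \cdot 509\right)}{-428699 + 93317} = \frac{118266 + \left(-157824 + 321179\right)}{-335382} = \left(118266 + 163355\right) \left(- \frac{1}{335382}\right) = 281621 \left(- \frac{1}{335382}\right) = - \frac{281621}{335382}$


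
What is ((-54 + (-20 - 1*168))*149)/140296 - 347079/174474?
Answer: -4582081573/2039833692 ≈ -2.2463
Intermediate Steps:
((-54 + (-20 - 1*168))*149)/140296 - 347079/174474 = ((-54 + (-20 - 168))*149)*(1/140296) - 347079*1/174474 = ((-54 - 188)*149)*(1/140296) - 115693/58158 = -242*149*(1/140296) - 115693/58158 = -36058*1/140296 - 115693/58158 = -18029/70148 - 115693/58158 = -4582081573/2039833692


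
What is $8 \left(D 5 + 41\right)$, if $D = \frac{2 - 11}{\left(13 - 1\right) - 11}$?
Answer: $-32$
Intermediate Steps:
$D = -9$ ($D = - \frac{9}{12 - 11} = - \frac{9}{1} = \left(-9\right) 1 = -9$)
$8 \left(D 5 + 41\right) = 8 \left(\left(-9\right) 5 + 41\right) = 8 \left(-45 + 41\right) = 8 \left(-4\right) = -32$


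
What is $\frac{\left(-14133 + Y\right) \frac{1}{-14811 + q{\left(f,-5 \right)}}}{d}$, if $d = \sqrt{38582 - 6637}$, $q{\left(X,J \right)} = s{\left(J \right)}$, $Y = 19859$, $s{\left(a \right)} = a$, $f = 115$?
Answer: $- \frac{2863 \sqrt{31945}}{236648560} \approx -0.0021623$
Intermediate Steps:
$q{\left(X,J \right)} = J$
$d = \sqrt{31945} \approx 178.73$
$\frac{\left(-14133 + Y\right) \frac{1}{-14811 + q{\left(f,-5 \right)}}}{d} = \frac{\left(-14133 + 19859\right) \frac{1}{-14811 - 5}}{\sqrt{31945}} = \frac{5726}{-14816} \frac{\sqrt{31945}}{31945} = 5726 \left(- \frac{1}{14816}\right) \frac{\sqrt{31945}}{31945} = - \frac{2863 \frac{\sqrt{31945}}{31945}}{7408} = - \frac{2863 \sqrt{31945}}{236648560}$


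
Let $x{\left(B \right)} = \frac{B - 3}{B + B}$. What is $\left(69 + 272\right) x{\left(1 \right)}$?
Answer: $-341$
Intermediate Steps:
$x{\left(B \right)} = \frac{-3 + B}{2 B}$
$\left(69 + 272\right) x{\left(1 \right)} = \left(69 + 272\right) \frac{-3 + 1}{2 \cdot 1} = 341 \cdot \frac{1}{2} \cdot 1 \left(-2\right) = 341 \left(-1\right) = -341$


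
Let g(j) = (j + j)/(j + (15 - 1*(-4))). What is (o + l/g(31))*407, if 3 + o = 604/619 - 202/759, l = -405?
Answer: -177240938680/1324041 ≈ -1.3386e+5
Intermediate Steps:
g(j) = 2*j/(19 + j) (g(j) = (2*j)/(j + (15 + 4)) = (2*j)/(j + 19) = (2*j)/(19 + j) = 2*j/(19 + j))
o = -1076065/469821 (o = -3 + (604/619 - 202/759) = -3 + 333398/469821 = -1076065/469821 ≈ -2.2904)
(o + l/g(31))*407 = (-1076065/469821 - 405/(2*31/(19 + 31)))*407 = (-1076065/469821 - 405/(2*31/50))*407 = (-1076065/469821 - 405/(2*31*(1/50)))*407 = (-1076065/469821 - 405/31/25)*407 = (-1076065/469821 - 405*25/31)*407 = (-1076065/469821 - 10125/31)*407 = -4790295640/14564451*407 = -177240938680/1324041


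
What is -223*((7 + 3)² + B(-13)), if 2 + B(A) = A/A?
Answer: -22077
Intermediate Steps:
B(A) = -1 (B(A) = -2 + A/A = -2 + 1 = -1)
-223*((7 + 3)² + B(-13)) = -223*((7 + 3)² - 1) = -223*(10² - 1) = -223*(100 - 1) = -223*99 = -22077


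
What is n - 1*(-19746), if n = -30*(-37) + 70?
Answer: 20926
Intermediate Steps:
n = 1180 (n = 1110 + 70 = 1180)
n - 1*(-19746) = 1180 - 1*(-19746) = 1180 + 19746 = 20926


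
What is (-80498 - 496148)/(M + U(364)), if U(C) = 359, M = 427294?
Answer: -576646/427653 ≈ -1.3484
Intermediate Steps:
(-80498 - 496148)/(M + U(364)) = (-80498 - 496148)/(427294 + 359) = -576646/427653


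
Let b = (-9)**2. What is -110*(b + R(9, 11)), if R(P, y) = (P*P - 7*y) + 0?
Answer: -9350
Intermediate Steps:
R(P, y) = P**2 - 7*y (R(P, y) = (P**2 - 7*y) + 0 = P**2 - 7*y)
b = 81
-110*(b + R(9, 11)) = -110*(81 + (9**2 - 7*11)) = -110*(81 + (81 - 77)) = -110*(81 + 4) = -110*85 = -9350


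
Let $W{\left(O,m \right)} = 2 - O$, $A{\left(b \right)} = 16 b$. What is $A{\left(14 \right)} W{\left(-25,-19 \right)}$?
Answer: $6048$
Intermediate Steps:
$A{\left(14 \right)} W{\left(-25,-19 \right)} = 16 \cdot 14 \left(2 - -25\right) = 224 \left(2 + 25\right) = 224 \cdot 27 = 6048$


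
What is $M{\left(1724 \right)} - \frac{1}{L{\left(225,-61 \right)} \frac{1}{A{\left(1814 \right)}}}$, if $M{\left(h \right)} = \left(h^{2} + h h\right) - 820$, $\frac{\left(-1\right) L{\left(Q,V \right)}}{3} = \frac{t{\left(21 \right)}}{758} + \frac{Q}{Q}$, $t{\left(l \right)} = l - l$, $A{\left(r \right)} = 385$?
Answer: $\frac{17830981}{3} \approx 5.9437 \cdot 10^{6}$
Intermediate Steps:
$t{\left(l \right)} = 0$
$L{\left(Q,V \right)} = -3$ ($L{\left(Q,V \right)} = - 3 \left(\frac{0}{758} + \frac{Q}{Q}\right) = - 3 \left(0 \cdot \frac{1}{758} + 1\right) = - 3 \left(0 + 1\right) = \left(-3\right) 1 = -3$)
$M{\left(h \right)} = -820 + 2 h^{2}$ ($M{\left(h \right)} = \left(h^{2} + h^{2}\right) - 820 = 2 h^{2} - 820 = -820 + 2 h^{2}$)
$M{\left(1724 \right)} - \frac{1}{L{\left(225,-61 \right)} \frac{1}{A{\left(1814 \right)}}} = \left(-820 + 2 \cdot 1724^{2}\right) - \frac{1}{\left(-3\right) \frac{1}{385}} = \left(-820 + 2 \cdot 2972176\right) - \frac{1}{\left(-3\right) \frac{1}{385}} = \left(-820 + 5944352\right) - \frac{1}{- \frac{3}{385}} = 5943532 - - \frac{385}{3} = 5943532 + \frac{385}{3} = \frac{17830981}{3}$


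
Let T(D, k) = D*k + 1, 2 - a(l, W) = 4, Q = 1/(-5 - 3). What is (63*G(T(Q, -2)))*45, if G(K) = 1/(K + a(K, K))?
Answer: -3780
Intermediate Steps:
Q = -1/8 (Q = 1/(-8) = -1/8 ≈ -0.12500)
a(l, W) = -2 (a(l, W) = 2 - 1*4 = 2 - 4 = -2)
T(D, k) = 1 + D*k
G(K) = 1/(-2 + K) (G(K) = 1/(K - 2) = 1/(-2 + K))
(63*G(T(Q, -2)))*45 = (63/(-2 + (1 - 1/8*(-2))))*45 = (63/(-2 + (1 + 1/4)))*45 = (63/(-2 + 5/4))*45 = (63/(-3/4))*45 = (63*(-4/3))*45 = -84*45 = -3780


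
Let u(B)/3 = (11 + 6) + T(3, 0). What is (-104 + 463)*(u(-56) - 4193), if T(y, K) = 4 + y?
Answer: -1479439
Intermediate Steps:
u(B) = 72 (u(B) = 3*((11 + 6) + (4 + 3)) = 3*(17 + 7) = 3*24 = 72)
(-104 + 463)*(u(-56) - 4193) = (-104 + 463)*(72 - 4193) = 359*(-4121) = -1479439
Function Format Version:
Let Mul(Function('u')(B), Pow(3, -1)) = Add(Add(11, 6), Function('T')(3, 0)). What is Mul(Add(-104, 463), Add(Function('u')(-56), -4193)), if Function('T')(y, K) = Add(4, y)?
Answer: -1479439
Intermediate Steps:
Function('u')(B) = 72 (Function('u')(B) = Mul(3, Add(Add(11, 6), Add(4, 3))) = Mul(3, Add(17, 7)) = Mul(3, 24) = 72)
Mul(Add(-104, 463), Add(Function('u')(-56), -4193)) = Mul(Add(-104, 463), Add(72, -4193)) = Mul(359, -4121) = -1479439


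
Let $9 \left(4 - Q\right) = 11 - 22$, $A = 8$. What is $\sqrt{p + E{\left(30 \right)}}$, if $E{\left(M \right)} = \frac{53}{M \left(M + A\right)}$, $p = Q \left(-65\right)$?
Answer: $\frac{i \sqrt{110270395}}{570} \approx 18.423 i$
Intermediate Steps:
$Q = \frac{47}{9}$ ($Q = 4 - \frac{11 - 22}{9} = 4 - - \frac{11}{9} = 4 + \frac{11}{9} = \frac{47}{9} \approx 5.2222$)
$p = - \frac{3055}{9}$ ($p = \frac{47}{9} \left(-65\right) = - \frac{3055}{9} \approx -339.44$)
$E{\left(M \right)} = \frac{53}{M \left(8 + M\right)}$ ($E{\left(M \right)} = \frac{53}{M \left(M + 8\right)} = \frac{53}{M \left(8 + M\right)}$)
$\sqrt{p + E{\left(30 \right)}} = \sqrt{- \frac{3055}{9} + \frac{53}{30 \left(8 + 30\right)}} = \sqrt{- \frac{3055}{9} + 53 \cdot \frac{1}{30} \cdot \frac{1}{38}} = \sqrt{- \frac{3055}{9} + \frac{53}{1140}} = \sqrt{- \frac{1160741}{3420}} = \frac{i \sqrt{110270395}}{570}$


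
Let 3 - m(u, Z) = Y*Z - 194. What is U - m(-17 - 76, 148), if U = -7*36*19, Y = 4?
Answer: -4393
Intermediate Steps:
m(u, Z) = 197 - 4*Z (m(u, Z) = 3 - (4*Z - 194) = 3 - (-194 + 4*Z) = 3 + (194 - 4*Z) = 197 - 4*Z)
U = -4788 (U = -252*19 = -4788)
U - m(-17 - 76, 148) = -4788 - (197 - 4*148) = -4788 - (197 - 592) = -4788 - 1*(-395) = -4788 + 395 = -4393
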